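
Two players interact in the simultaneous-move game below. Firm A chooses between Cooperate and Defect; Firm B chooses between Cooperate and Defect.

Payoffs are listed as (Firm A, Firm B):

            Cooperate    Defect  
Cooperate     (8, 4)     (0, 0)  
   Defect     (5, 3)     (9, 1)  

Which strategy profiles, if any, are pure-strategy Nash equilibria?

(Cooperate, Cooperate): Firm A gets 8 ≥ 5 from Defect, and Firm B gets 4 ≥ 0 from Defect — Nash equilibrium.
(Cooperate, Defect): Firm A prefers Defect (9 > 0); Firm B prefers Cooperate (4 > 0) — not an equilibrium.
(Defect, Cooperate): Firm A prefers Cooperate (8 > 5) — not an equilibrium.
(Defect, Defect): Firm B prefers Cooperate (3 > 1) — not an equilibrium.

(Cooperate, Cooperate)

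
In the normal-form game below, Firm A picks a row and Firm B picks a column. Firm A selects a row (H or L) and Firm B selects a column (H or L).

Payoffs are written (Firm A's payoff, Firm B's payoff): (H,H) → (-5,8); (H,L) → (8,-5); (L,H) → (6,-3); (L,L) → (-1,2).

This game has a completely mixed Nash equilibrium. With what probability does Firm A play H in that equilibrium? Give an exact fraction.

5/18

Let r be the probability that Firm A plays H. In a completely mixed equilibrium, Firm B must be indifferent between H and L.
Firm B's expected payoff from H is 8r − 3(1−r); from L it is −5r + 2(1−r).
Setting these equal: 11r − 3 = −7r + 2, so r = 5/18.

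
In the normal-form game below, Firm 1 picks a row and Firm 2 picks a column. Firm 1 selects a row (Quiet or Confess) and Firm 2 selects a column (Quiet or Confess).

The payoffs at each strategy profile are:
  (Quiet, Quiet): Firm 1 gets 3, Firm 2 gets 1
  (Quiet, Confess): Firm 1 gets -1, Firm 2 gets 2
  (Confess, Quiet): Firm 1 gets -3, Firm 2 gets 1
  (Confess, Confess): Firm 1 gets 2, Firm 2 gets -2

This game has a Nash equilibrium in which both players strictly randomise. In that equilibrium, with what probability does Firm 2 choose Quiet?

Let q be the probability that Firm 2 plays Quiet. In a completely mixed equilibrium, Firm 1 must be indifferent between Quiet and Confess.
Firm 1's expected payoff from Quiet is 3q − (1−q); from Confess it is −3q + 2(1−q).
Setting these equal: 4q − 1 = −5q + 2, so q = 1/3.

1/3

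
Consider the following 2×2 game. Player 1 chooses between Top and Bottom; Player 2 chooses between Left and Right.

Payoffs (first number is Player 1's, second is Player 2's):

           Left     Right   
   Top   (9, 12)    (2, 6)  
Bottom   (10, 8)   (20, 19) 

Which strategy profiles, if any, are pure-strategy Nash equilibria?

(Top, Left): Player 1 prefers Bottom (10 > 9) — not an equilibrium.
(Top, Right): Player 1 prefers Bottom (20 > 2); Player 2 prefers Left (12 > 6) — not an equilibrium.
(Bottom, Left): Player 2 prefers Right (19 > 8) — not an equilibrium.
(Bottom, Right): Player 1 gets 20 ≥ 2 from Top, and Player 2 gets 19 ≥ 8 from Left — Nash equilibrium.

(Bottom, Right)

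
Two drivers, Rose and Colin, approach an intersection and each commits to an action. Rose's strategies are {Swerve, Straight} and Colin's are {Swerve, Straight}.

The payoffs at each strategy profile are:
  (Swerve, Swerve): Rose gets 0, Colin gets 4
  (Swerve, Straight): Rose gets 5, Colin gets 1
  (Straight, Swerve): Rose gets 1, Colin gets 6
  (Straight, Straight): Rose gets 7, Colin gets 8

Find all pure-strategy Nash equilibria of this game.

(Swerve, Swerve): Rose prefers Straight (1 > 0) — not an equilibrium.
(Swerve, Straight): Rose prefers Straight (7 > 5); Colin prefers Swerve (4 > 1) — not an equilibrium.
(Straight, Swerve): Colin prefers Straight (8 > 6) — not an equilibrium.
(Straight, Straight): Rose gets 7 ≥ 5 from Swerve, and Colin gets 8 ≥ 6 from Swerve — Nash equilibrium.

(Straight, Straight)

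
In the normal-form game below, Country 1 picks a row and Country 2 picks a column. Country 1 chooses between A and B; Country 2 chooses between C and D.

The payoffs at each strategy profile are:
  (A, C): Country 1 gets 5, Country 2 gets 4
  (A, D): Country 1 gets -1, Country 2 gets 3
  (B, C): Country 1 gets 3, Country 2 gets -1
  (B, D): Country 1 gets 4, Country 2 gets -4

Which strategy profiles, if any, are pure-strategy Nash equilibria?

(A, C): Country 1 gets 5 ≥ 3 from B, and Country 2 gets 4 ≥ 3 from D — Nash equilibrium.
(A, D): Country 1 prefers B (4 > -1); Country 2 prefers C (4 > 3) — not an equilibrium.
(B, C): Country 1 prefers A (5 > 3) — not an equilibrium.
(B, D): Country 2 prefers C (-1 > -4) — not an equilibrium.

(A, C)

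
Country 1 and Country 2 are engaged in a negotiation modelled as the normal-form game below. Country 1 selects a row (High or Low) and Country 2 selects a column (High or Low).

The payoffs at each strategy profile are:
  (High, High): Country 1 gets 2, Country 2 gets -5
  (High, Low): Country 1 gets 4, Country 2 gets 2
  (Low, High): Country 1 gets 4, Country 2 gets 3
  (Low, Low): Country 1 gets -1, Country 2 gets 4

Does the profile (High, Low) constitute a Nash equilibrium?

Yes

At (High, Low), Country 1 earns 4; switching to Low would give -1, so Country 1 has no profitable deviation.
Country 2 earns 2; switching to High would give -5, so Country 2 has no profitable deviation.
Neither player can gain by a unilateral deviation, so this profile is a Nash equilibrium.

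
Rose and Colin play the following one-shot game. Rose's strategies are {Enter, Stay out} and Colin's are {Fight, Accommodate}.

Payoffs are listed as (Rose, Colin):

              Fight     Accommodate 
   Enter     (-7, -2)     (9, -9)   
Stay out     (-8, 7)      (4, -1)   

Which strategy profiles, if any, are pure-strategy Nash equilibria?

(Enter, Fight)

(Enter, Fight): Rose gets -7 ≥ -8 from Stay out, and Colin gets -2 ≥ -9 from Accommodate — Nash equilibrium.
(Enter, Accommodate): Colin prefers Fight (-2 > -9) — not an equilibrium.
(Stay out, Fight): Rose prefers Enter (-7 > -8) — not an equilibrium.
(Stay out, Accommodate): Rose prefers Enter (9 > 4); Colin prefers Fight (7 > -1) — not an equilibrium.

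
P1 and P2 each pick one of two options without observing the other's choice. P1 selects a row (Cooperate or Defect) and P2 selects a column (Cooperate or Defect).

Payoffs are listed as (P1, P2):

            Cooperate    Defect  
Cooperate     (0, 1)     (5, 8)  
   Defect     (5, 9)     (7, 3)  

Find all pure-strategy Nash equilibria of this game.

(Defect, Cooperate)

(Cooperate, Cooperate): P1 prefers Defect (5 > 0); P2 prefers Defect (8 > 1) — not an equilibrium.
(Cooperate, Defect): P1 prefers Defect (7 > 5) — not an equilibrium.
(Defect, Cooperate): P1 gets 5 ≥ 0 from Cooperate, and P2 gets 9 ≥ 3 from Defect — Nash equilibrium.
(Defect, Defect): P2 prefers Cooperate (9 > 3) — not an equilibrium.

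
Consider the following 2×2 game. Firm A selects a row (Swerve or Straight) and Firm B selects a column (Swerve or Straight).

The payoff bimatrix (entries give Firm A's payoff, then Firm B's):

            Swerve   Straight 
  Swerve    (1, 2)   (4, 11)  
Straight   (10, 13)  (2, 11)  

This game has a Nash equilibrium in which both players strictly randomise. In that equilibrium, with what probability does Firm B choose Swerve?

Let y be the probability that Firm B plays Swerve. In a completely mixed equilibrium, Firm A must be indifferent between Swerve and Straight.
Firm A's expected payoff from Swerve is y + 4(1−y); from Straight it is 10y + 2(1−y).
Setting these equal: −3y + 4 = 8y + 2, so y = 2/11.

2/11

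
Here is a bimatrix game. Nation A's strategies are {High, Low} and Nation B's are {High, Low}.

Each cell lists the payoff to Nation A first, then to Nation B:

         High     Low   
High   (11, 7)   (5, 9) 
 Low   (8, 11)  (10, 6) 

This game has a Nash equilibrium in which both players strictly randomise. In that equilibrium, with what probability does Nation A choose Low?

2/7

Let x be the probability that Nation A plays High. In a completely mixed equilibrium, Nation B must be indifferent between High and Low.
Nation B's expected payoff from High is 7x + 11(1−x); from Low it is 9x + 6(1−x).
Setting these equal: −4x + 11 = 3x + 6, so x = 5/7.
Therefore Nation A plays Low with probability 1 − 5/7 = 2/7.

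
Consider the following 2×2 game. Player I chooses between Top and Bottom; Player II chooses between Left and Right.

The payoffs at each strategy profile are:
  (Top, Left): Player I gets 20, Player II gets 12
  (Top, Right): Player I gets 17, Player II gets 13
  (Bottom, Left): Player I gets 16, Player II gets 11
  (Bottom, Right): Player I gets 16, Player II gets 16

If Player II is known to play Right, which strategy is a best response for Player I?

Against Right, Player I earns 17 from Top and 16 from Bottom.
So Top is the best response.

Top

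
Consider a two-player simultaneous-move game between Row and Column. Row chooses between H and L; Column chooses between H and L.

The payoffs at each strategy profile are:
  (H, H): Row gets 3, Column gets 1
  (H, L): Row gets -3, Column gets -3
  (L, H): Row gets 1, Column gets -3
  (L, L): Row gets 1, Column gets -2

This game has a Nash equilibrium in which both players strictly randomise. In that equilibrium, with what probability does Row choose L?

4/5

Let r be the probability that Row plays H. In a completely mixed equilibrium, Column must be indifferent between H and L.
Column's expected payoff from H is r − 3(1−r); from L it is −3r − 2(1−r).
Setting these equal: 4r − 3 = −r − 2, so r = 1/5.
Therefore Row plays L with probability 1 − 1/5 = 4/5.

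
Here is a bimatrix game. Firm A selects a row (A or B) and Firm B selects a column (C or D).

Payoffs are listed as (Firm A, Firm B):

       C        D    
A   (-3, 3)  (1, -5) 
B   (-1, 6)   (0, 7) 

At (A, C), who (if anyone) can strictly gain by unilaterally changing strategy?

Firm A at (A, C) earns -3; deviating to B yields -1 — a strict improvement.
Firm B earns 3; deviating to D yields -5 — not better.
Only Firm A has a strictly profitable deviation.

Firm A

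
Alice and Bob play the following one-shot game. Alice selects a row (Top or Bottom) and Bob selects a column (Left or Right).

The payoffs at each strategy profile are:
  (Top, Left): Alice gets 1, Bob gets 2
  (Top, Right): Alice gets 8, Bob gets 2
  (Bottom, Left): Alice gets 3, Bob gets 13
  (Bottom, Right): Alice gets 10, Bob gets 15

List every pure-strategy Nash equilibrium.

(Top, Left): Alice prefers Bottom (3 > 1) — not an equilibrium.
(Top, Right): Alice prefers Bottom (10 > 8) — not an equilibrium.
(Bottom, Left): Bob prefers Right (15 > 13) — not an equilibrium.
(Bottom, Right): Alice gets 10 ≥ 8 from Top, and Bob gets 15 ≥ 13 from Left — Nash equilibrium.

(Bottom, Right)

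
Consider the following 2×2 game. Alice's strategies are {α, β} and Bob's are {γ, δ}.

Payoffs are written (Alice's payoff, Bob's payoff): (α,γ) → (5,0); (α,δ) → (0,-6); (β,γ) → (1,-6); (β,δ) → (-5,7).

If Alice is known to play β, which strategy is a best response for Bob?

Against β, Bob earns -6 from γ and 7 from δ.
So δ is the best response.

δ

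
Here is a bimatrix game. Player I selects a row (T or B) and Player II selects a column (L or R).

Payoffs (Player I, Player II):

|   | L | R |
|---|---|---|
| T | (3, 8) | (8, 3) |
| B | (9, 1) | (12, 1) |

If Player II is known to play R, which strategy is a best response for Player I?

Against R, Player I earns 8 from T and 12 from B.
So B is the best response.

B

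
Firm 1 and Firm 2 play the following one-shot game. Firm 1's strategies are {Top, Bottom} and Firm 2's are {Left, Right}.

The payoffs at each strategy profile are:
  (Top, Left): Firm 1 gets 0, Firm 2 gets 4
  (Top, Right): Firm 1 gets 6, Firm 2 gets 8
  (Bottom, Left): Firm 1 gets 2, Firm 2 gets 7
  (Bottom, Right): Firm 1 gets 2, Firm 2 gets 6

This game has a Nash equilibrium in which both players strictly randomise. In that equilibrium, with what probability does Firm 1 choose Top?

1/5

Let x be the probability that Firm 1 plays Top. In a completely mixed equilibrium, Firm 2 must be indifferent between Left and Right.
Firm 2's expected payoff from Left is 4x + 7(1−x); from Right it is 8x + 6(1−x).
Setting these equal: −3x + 7 = 2x + 6, so x = 1/5.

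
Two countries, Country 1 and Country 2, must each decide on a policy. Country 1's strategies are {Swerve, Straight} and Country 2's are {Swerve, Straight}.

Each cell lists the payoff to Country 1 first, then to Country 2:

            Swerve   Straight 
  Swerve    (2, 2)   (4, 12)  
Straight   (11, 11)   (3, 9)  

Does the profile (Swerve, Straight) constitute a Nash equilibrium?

At (Swerve, Straight), Country 1 earns 4; switching to Straight would give 3, so Country 1 has no profitable deviation.
Country 2 earns 12; switching to Swerve would give 2, so Country 2 has no profitable deviation.
Neither player can gain by a unilateral deviation, so this profile is a Nash equilibrium.

Yes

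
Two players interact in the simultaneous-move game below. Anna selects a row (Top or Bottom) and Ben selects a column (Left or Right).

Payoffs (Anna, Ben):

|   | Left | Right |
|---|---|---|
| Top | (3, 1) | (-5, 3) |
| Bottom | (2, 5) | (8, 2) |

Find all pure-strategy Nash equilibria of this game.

(Top, Left): Ben prefers Right (3 > 1) — not an equilibrium.
(Top, Right): Anna prefers Bottom (8 > -5) — not an equilibrium.
(Bottom, Left): Anna prefers Top (3 > 2) — not an equilibrium.
(Bottom, Right): Ben prefers Left (5 > 2) — not an equilibrium.

none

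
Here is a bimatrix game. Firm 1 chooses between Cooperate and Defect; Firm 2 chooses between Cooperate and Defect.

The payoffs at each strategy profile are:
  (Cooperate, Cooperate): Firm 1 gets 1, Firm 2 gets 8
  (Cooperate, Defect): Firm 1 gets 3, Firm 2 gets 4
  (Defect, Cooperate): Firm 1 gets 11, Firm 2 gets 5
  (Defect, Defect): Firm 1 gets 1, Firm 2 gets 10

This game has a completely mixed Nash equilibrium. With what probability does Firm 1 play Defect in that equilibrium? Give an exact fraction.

4/9

Let p be the probability that Firm 1 plays Cooperate. In a completely mixed equilibrium, Firm 2 must be indifferent between Cooperate and Defect.
Firm 2's expected payoff from Cooperate is 8p + 5(1−p); from Defect it is 4p + 10(1−p).
Setting these equal: 3p + 5 = −6p + 10, so p = 5/9.
Therefore Firm 1 plays Defect with probability 1 − 5/9 = 4/9.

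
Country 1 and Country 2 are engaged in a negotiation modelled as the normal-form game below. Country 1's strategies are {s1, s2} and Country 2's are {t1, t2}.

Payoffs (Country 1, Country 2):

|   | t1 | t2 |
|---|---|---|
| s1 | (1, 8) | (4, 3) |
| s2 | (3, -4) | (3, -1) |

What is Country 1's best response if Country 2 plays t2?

Against t2, Country 1 earns 4 from s1 and 3 from s2.
So s1 is the best response.

s1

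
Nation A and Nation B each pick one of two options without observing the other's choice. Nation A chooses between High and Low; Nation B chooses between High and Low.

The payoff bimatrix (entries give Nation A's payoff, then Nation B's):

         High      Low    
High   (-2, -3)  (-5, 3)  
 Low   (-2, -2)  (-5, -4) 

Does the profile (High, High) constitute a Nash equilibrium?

No

At (High, High), Nation A earns -2; switching to Low would give -2, so Nation A has no profitable deviation.
Nation B earns -3; switching to Low would give 3, so Nation B would deviate.
Since at least one player can profitably deviate, this is not a Nash equilibrium.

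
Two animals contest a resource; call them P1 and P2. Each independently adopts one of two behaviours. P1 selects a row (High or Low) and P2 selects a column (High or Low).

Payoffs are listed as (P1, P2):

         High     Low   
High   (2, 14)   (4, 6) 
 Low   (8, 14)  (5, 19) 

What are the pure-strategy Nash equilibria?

(High, High): P1 prefers Low (8 > 2) — not an equilibrium.
(High, Low): P1 prefers Low (5 > 4); P2 prefers High (14 > 6) — not an equilibrium.
(Low, High): P2 prefers Low (19 > 14) — not an equilibrium.
(Low, Low): P1 gets 5 ≥ 4 from High, and P2 gets 19 ≥ 14 from High — Nash equilibrium.

(Low, Low)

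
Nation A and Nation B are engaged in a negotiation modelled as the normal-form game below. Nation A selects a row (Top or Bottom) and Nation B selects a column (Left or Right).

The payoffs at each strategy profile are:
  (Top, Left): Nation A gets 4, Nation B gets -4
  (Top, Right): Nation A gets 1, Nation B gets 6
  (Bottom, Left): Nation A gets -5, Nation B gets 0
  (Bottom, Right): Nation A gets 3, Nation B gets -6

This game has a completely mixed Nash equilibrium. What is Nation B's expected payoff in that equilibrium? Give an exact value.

-3/2

First find p, the probability Nation A plays Top, from Nation B's indifference between Left and Right: −4p = 6p − 6(1−p), giving p = 3/8.
Since Nation B is indifferent in equilibrium, Nation B's expected payoff equals the payoff from either column against (3/8, 5/8). Using Left: −4(3/8) = -3/2.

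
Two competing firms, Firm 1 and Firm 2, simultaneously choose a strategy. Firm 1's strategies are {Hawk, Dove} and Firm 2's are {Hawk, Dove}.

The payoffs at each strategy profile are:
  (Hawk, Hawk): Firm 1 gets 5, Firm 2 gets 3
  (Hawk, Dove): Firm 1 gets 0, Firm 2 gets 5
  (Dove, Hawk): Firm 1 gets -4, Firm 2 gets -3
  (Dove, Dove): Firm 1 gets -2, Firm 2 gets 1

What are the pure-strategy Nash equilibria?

(Hawk, Hawk): Firm 2 prefers Dove (5 > 3) — not an equilibrium.
(Hawk, Dove): Firm 1 gets 0 ≥ -2 from Dove, and Firm 2 gets 5 ≥ 3 from Hawk — Nash equilibrium.
(Dove, Hawk): Firm 1 prefers Hawk (5 > -4); Firm 2 prefers Dove (1 > -3) — not an equilibrium.
(Dove, Dove): Firm 1 prefers Hawk (0 > -2) — not an equilibrium.

(Hawk, Dove)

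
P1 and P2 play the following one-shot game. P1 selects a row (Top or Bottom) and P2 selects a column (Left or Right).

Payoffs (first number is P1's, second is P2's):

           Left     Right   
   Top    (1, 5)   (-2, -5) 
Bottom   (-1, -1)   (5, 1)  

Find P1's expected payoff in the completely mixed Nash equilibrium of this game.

1/3

First find q, the probability P2 plays Left, from P1's indifference between Top and Bottom: q − 2(1−q) = −q + 5(1−q), giving q = 7/9.
Since P1 is indifferent in equilibrium, P1's expected payoff equals the payoff from either row against (7/9, 2/9). Using Top: (7/9) − 2(2/9) = 1/3.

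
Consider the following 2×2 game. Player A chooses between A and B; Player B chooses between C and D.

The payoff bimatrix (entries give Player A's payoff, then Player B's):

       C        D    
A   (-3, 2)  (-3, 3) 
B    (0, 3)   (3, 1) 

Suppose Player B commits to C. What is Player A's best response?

B

Against C, Player A earns -3 from A and 0 from B.
So B is the best response.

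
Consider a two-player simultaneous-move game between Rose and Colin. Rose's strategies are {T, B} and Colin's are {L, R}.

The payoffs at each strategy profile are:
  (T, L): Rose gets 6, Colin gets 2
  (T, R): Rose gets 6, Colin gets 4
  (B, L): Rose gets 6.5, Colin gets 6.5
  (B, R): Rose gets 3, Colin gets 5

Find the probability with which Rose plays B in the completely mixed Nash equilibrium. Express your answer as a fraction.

Let p be the probability that Rose plays T. In a completely mixed equilibrium, Colin must be indifferent between L and R.
Colin's expected payoff from L is 2p + 6.5(1−p); from R it is 4p + 5(1−p).
Setting these equal: −4.5p + 6.5 = −p + 5, so p = 3/7.
Therefore Rose plays B with probability 1 − 3/7 = 4/7.

4/7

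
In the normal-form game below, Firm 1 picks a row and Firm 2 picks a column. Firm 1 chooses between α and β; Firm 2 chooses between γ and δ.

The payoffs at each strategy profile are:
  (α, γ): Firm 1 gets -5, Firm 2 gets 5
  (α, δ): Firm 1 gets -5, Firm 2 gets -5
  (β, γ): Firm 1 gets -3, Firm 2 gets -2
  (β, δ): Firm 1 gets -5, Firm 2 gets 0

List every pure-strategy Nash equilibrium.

(α, γ): Firm 1 prefers β (-3 > -5) — not an equilibrium.
(α, δ): Firm 2 prefers γ (5 > -5) — not an equilibrium.
(β, γ): Firm 2 prefers δ (0 > -2) — not an equilibrium.
(β, δ): Firm 1 gets -5 ≥ -5 from α, and Firm 2 gets 0 ≥ -2 from γ — Nash equilibrium.

(β, δ)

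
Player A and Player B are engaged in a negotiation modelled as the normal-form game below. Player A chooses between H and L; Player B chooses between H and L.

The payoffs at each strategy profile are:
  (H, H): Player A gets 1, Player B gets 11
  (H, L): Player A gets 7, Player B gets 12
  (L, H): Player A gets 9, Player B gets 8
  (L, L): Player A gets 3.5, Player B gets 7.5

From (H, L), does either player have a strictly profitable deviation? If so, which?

Player A at (H, L) earns 7; deviating to L yields 3.5 — not better.
Player B earns 12; deviating to H yields 11 — not better.
Neither player can strictly improve; the profile is a Nash equilibrium.

Neither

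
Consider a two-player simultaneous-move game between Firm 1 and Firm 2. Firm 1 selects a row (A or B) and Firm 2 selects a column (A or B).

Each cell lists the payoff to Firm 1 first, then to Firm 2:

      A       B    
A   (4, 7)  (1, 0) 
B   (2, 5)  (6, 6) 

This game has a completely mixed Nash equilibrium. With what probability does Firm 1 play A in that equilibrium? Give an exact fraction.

Let r be the probability that Firm 1 plays A. In a completely mixed equilibrium, Firm 2 must be indifferent between A and B.
Firm 2's expected payoff from A is 7r + 5(1−r); from B it is 6(1−r).
Setting these equal: 2r + 5 = −6r + 6, so r = 1/8.

1/8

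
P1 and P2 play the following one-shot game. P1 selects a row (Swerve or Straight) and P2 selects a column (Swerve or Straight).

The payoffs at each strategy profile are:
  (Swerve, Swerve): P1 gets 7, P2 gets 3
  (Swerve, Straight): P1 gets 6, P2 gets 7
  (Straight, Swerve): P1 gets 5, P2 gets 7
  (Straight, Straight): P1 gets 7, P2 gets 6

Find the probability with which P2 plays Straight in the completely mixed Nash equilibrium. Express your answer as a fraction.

2/3

Let c be the probability that P2 plays Swerve. In a completely mixed equilibrium, P1 must be indifferent between Swerve and Straight.
P1's expected payoff from Swerve is 7c + 6(1−c); from Straight it is 5c + 7(1−c).
Setting these equal: c + 6 = −2c + 7, so c = 1/3.
Therefore P2 plays Straight with probability 1 − 1/3 = 2/3.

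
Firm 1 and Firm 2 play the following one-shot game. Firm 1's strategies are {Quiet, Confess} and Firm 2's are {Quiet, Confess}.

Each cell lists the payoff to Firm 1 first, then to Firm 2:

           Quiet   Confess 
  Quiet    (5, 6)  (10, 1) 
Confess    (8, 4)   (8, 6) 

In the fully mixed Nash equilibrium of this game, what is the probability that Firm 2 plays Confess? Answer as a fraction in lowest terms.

Let q be the probability that Firm 2 plays Quiet. In a completely mixed equilibrium, Firm 1 must be indifferent between Quiet and Confess.
Firm 1's expected payoff from Quiet is 5q + 10(1−q); from Confess it is 8q + 8(1−q).
Setting these equal: −5q + 10 = 8, so q = 2/5.
Therefore Firm 2 plays Confess with probability 1 − 2/5 = 3/5.

3/5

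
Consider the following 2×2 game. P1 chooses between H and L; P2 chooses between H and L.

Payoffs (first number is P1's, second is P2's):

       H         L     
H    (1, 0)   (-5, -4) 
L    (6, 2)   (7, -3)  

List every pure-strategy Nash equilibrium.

(L, H)

(H, H): P1 prefers L (6 > 1) — not an equilibrium.
(H, L): P1 prefers L (7 > -5); P2 prefers H (0 > -4) — not an equilibrium.
(L, H): P1 gets 6 ≥ 1 from H, and P2 gets 2 ≥ -3 from L — Nash equilibrium.
(L, L): P2 prefers H (2 > -3) — not an equilibrium.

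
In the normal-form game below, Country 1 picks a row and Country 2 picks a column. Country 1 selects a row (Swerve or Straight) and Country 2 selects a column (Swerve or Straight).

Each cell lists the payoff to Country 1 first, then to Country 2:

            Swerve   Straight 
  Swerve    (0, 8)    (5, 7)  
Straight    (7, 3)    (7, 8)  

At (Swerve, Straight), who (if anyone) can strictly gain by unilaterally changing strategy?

Both

Country 1 at (Swerve, Straight) earns 5; deviating to Straight yields 7 — a strict improvement.
Country 2 earns 7; deviating to Swerve yields 8 — a strict improvement.
Both Country 1 and Country 2 have strictly profitable deviations.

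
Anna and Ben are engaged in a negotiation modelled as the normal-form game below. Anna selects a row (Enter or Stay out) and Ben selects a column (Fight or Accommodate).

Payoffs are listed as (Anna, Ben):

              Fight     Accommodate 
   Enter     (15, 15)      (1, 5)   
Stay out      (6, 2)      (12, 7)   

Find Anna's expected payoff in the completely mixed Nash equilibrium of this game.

First find y, the probability Ben plays Fight, from Anna's indifference between Enter and Stay out: 15y + (1−y) = 6y + 12(1−y), giving y = 11/20.
Since Anna is indifferent in equilibrium, Anna's expected payoff equals the payoff from either row against (11/20, 9/20). Using Enter: 15(11/20) + (9/20) = 87/10.

87/10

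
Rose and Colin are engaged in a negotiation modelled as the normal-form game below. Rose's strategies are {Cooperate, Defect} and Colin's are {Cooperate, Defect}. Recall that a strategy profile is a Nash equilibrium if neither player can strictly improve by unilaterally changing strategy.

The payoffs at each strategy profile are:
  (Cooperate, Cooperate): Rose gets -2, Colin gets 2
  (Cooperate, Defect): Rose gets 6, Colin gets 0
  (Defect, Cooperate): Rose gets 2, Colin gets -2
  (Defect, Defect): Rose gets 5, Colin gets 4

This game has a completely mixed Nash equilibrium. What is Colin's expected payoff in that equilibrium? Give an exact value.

1

First find p, the probability Rose plays Cooperate, from Colin's indifference between Cooperate and Defect: 2p − 2(1−p) = 4(1−p), giving p = 3/4.
Since Colin is indifferent in equilibrium, Colin's expected payoff equals the payoff from either column against (3/4, 1/4). Using Cooperate: 2(3/4) − 2(1/4) = 1.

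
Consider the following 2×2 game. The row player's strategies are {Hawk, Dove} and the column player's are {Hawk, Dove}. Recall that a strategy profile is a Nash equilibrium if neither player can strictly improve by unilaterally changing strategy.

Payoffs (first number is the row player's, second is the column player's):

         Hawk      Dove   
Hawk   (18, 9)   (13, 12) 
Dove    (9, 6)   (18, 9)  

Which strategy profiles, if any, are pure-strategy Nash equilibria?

(Dove, Dove)

(Hawk, Hawk): the column player prefers Dove (12 > 9) — not an equilibrium.
(Hawk, Dove): the row player prefers Dove (18 > 13) — not an equilibrium.
(Dove, Hawk): the row player prefers Hawk (18 > 9); the column player prefers Dove (9 > 6) — not an equilibrium.
(Dove, Dove): the row player gets 18 ≥ 13 from Hawk, and the column player gets 9 ≥ 6 from Hawk — Nash equilibrium.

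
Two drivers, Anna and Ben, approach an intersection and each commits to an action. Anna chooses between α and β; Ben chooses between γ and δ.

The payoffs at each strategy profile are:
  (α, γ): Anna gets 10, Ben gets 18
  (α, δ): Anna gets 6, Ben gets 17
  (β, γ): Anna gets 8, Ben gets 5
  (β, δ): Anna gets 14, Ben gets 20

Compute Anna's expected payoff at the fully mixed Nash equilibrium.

First find y, the probability Ben plays γ, from Anna's indifference between α and β: 10y + 6(1−y) = 8y + 14(1−y), giving y = 4/5.
Since Anna is indifferent in equilibrium, Anna's expected payoff equals the payoff from either row against (4/5, 1/5). Using α: 10(4/5) + 6(1/5) = 46/5.

46/5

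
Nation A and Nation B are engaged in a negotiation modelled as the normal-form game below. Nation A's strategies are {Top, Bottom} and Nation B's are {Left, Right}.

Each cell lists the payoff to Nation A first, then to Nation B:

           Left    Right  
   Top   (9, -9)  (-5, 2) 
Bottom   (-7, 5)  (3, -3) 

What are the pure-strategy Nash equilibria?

(Top, Left): Nation B prefers Right (2 > -9) — not an equilibrium.
(Top, Right): Nation A prefers Bottom (3 > -5) — not an equilibrium.
(Bottom, Left): Nation A prefers Top (9 > -7) — not an equilibrium.
(Bottom, Right): Nation B prefers Left (5 > -3) — not an equilibrium.

none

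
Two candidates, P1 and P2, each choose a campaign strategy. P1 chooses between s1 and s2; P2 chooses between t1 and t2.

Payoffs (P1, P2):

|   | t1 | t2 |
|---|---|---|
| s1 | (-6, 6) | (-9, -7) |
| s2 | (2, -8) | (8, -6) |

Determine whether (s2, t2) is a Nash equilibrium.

Yes

At (s2, t2), P1 earns 8; switching to s1 would give -9, so P1 has no profitable deviation.
P2 earns -6; switching to t1 would give -8, so P2 has no profitable deviation.
Neither player can gain by a unilateral deviation, so this profile is a Nash equilibrium.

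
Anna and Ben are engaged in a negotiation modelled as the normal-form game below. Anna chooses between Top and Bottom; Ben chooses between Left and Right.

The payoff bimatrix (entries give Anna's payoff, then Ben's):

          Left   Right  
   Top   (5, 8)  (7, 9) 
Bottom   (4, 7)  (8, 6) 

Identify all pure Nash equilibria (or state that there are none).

none

(Top, Left): Ben prefers Right (9 > 8) — not an equilibrium.
(Top, Right): Anna prefers Bottom (8 > 7) — not an equilibrium.
(Bottom, Left): Anna prefers Top (5 > 4) — not an equilibrium.
(Bottom, Right): Ben prefers Left (7 > 6) — not an equilibrium.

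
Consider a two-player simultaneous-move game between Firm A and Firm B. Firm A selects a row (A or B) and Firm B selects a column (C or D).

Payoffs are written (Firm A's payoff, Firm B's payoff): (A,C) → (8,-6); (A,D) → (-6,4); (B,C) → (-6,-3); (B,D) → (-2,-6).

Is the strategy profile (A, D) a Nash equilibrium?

No

At (A, D), Firm A earns -6; switching to B would give -2, so Firm A would deviate.
Firm B earns 4; switching to C would give -6, so Firm B has no profitable deviation.
Since at least one player can profitably deviate, this is not a Nash equilibrium.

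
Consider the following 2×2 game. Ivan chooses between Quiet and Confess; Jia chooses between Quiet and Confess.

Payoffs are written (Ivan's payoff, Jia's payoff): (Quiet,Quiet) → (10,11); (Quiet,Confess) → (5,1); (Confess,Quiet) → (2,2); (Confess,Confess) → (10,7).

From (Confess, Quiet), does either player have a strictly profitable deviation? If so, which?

Both

Ivan at (Confess, Quiet) earns 2; deviating to Quiet yields 10 — a strict improvement.
Jia earns 2; deviating to Confess yields 7 — a strict improvement.
Both Ivan and Jia have strictly profitable deviations.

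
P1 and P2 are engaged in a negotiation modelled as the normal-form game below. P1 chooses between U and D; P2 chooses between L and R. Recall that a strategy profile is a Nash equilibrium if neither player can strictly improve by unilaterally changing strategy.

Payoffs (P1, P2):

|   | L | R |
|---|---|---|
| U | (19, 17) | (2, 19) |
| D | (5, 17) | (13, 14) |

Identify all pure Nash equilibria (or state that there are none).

(U, L): P2 prefers R (19 > 17) — not an equilibrium.
(U, R): P1 prefers D (13 > 2) — not an equilibrium.
(D, L): P1 prefers U (19 > 5) — not an equilibrium.
(D, R): P2 prefers L (17 > 14) — not an equilibrium.

none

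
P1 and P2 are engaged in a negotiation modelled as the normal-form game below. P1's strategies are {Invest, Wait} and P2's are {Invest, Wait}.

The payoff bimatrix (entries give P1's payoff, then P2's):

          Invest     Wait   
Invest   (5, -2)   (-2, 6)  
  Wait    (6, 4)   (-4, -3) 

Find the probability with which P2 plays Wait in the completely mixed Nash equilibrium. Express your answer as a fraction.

1/3

Let c be the probability that P2 plays Invest. In a completely mixed equilibrium, P1 must be indifferent between Invest and Wait.
P1's expected payoff from Invest is 5c − 2(1−c); from Wait it is 6c − 4(1−c).
Setting these equal: 7c − 2 = 10c − 4, so c = 2/3.
Therefore P2 plays Wait with probability 1 − 2/3 = 1/3.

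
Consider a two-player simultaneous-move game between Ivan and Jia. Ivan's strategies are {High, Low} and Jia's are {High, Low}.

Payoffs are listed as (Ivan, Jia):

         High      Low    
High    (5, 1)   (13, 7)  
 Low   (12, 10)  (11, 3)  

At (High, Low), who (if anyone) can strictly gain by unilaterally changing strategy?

Ivan at (High, Low) earns 13; deviating to Low yields 11 — not better.
Jia earns 7; deviating to High yields 1 — not better.
Neither player can strictly improve; the profile is a Nash equilibrium.

Neither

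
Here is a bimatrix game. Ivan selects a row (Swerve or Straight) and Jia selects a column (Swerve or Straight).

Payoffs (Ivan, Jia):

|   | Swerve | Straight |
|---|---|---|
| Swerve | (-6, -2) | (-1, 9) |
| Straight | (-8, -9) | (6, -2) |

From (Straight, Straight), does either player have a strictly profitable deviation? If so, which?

Neither

Ivan at (Straight, Straight) earns 6; deviating to Swerve yields -1 — not better.
Jia earns -2; deviating to Swerve yields -9 — not better.
Neither player can strictly improve; the profile is a Nash equilibrium.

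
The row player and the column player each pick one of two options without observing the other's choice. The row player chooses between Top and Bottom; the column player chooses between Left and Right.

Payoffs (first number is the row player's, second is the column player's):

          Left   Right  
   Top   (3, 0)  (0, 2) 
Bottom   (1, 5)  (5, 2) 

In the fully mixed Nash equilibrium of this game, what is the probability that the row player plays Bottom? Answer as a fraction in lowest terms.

2/5

Let p be the probability that the row player plays Top. In a completely mixed equilibrium, the column player must be indifferent between Left and Right.
The column player's expected payoff from Left is 5(1−p); from Right it is 2p + 2(1−p).
Setting these equal: −5p + 5 = 2, so p = 3/5.
Therefore the row player plays Bottom with probability 1 − 3/5 = 2/5.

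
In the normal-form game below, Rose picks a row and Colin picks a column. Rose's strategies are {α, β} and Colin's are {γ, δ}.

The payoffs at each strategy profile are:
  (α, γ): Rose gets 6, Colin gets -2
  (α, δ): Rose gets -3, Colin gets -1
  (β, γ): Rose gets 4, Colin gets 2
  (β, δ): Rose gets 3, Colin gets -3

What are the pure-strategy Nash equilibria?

none

(α, γ): Colin prefers δ (-1 > -2) — not an equilibrium.
(α, δ): Rose prefers β (3 > -3) — not an equilibrium.
(β, γ): Rose prefers α (6 > 4) — not an equilibrium.
(β, δ): Colin prefers γ (2 > -3) — not an equilibrium.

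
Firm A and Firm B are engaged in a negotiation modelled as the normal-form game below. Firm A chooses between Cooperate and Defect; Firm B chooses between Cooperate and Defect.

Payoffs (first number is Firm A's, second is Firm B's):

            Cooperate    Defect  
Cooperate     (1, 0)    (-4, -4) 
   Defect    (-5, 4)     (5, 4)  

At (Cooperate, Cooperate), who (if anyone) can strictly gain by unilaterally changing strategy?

Neither

Firm A at (Cooperate, Cooperate) earns 1; deviating to Defect yields -5 — not better.
Firm B earns 0; deviating to Defect yields -4 — not better.
Neither player can strictly improve; the profile is a Nash equilibrium.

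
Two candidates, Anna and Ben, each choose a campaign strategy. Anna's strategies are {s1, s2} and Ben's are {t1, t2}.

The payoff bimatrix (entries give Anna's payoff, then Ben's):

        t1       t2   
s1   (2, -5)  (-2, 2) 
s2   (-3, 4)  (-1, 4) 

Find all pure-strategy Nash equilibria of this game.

(s2, t2)

(s1, t1): Ben prefers t2 (2 > -5) — not an equilibrium.
(s1, t2): Anna prefers s2 (-1 > -2) — not an equilibrium.
(s2, t1): Anna prefers s1 (2 > -3) — not an equilibrium.
(s2, t2): Anna gets -1 ≥ -2 from s1, and Ben gets 4 ≥ 4 from t1 — Nash equilibrium.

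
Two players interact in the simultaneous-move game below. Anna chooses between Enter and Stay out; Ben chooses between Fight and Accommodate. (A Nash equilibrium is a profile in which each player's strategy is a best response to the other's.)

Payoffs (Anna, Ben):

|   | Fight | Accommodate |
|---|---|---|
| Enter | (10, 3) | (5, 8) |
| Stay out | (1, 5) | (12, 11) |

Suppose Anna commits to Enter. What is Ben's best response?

Accommodate

Against Enter, Ben earns 3 from Fight and 8 from Accommodate.
So Accommodate is the best response.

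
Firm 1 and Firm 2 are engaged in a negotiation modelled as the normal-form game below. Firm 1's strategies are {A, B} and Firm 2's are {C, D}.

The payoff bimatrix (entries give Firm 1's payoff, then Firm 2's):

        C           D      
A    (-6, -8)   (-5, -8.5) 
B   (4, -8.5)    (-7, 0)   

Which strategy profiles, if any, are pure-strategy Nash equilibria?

none

(A, C): Firm 1 prefers B (4 > -6) — not an equilibrium.
(A, D): Firm 2 prefers C (-8 > -8.5) — not an equilibrium.
(B, C): Firm 2 prefers D (0 > -8.5) — not an equilibrium.
(B, D): Firm 1 prefers A (-5 > -7) — not an equilibrium.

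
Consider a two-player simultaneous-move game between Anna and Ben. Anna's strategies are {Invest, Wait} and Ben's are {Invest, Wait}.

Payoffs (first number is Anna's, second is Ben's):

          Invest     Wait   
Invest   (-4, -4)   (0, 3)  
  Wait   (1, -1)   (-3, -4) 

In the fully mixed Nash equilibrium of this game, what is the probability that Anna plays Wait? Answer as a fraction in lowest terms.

Let r be the probability that Anna plays Invest. In a completely mixed equilibrium, Ben must be indifferent between Invest and Wait.
Ben's expected payoff from Invest is −4r − (1−r); from Wait it is 3r − 4(1−r).
Setting these equal: −3r − 1 = 7r − 4, so r = 3/10.
Therefore Anna plays Wait with probability 1 − 3/10 = 7/10.

7/10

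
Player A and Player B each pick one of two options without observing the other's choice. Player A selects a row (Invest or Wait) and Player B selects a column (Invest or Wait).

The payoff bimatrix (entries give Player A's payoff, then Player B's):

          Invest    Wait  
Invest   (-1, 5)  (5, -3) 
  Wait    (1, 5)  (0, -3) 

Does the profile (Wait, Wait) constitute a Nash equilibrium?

No

At (Wait, Wait), Player A earns 0; switching to Invest would give 5, so Player A would deviate.
Player B earns -3; switching to Invest would give 5, so Player B would deviate.
Since at least one player can profitably deviate, this is not a Nash equilibrium.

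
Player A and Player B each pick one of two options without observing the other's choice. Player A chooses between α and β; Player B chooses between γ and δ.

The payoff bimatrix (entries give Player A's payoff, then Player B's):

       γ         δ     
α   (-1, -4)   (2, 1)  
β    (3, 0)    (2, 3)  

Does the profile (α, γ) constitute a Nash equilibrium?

No

At (α, γ), Player A earns -1; switching to β would give 3, so Player A would deviate.
Player B earns -4; switching to δ would give 1, so Player B would deviate.
Since at least one player can profitably deviate, this is not a Nash equilibrium.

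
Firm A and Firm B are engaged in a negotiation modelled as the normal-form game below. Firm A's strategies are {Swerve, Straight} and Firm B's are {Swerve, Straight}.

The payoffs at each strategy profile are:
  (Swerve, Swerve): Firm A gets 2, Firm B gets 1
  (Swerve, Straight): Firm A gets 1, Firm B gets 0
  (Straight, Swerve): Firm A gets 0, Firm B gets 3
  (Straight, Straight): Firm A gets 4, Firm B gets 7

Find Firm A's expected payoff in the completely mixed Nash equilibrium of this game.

8/5

First find y, the probability Firm B plays Swerve, from Firm A's indifference between Swerve and Straight: 2y + (1−y) = 4(1−y), giving y = 3/5.
Since Firm A is indifferent in equilibrium, Firm A's expected payoff equals the payoff from either row against (3/5, 2/5). Using Swerve: 2(3/5) + (2/5) = 8/5.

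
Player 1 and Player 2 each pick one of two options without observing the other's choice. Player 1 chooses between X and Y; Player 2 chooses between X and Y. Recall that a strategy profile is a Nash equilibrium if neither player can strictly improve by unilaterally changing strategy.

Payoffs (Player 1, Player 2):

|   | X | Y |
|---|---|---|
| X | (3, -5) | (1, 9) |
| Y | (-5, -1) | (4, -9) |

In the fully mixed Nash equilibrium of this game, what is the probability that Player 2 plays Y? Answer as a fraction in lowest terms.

Let y be the probability that Player 2 plays X. In a completely mixed equilibrium, Player 1 must be indifferent between X and Y.
Player 1's expected payoff from X is 3y + (1−y); from Y it is −5y + 4(1−y).
Setting these equal: 2y + 1 = −9y + 4, so y = 3/11.
Therefore Player 2 plays Y with probability 1 − 3/11 = 8/11.

8/11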